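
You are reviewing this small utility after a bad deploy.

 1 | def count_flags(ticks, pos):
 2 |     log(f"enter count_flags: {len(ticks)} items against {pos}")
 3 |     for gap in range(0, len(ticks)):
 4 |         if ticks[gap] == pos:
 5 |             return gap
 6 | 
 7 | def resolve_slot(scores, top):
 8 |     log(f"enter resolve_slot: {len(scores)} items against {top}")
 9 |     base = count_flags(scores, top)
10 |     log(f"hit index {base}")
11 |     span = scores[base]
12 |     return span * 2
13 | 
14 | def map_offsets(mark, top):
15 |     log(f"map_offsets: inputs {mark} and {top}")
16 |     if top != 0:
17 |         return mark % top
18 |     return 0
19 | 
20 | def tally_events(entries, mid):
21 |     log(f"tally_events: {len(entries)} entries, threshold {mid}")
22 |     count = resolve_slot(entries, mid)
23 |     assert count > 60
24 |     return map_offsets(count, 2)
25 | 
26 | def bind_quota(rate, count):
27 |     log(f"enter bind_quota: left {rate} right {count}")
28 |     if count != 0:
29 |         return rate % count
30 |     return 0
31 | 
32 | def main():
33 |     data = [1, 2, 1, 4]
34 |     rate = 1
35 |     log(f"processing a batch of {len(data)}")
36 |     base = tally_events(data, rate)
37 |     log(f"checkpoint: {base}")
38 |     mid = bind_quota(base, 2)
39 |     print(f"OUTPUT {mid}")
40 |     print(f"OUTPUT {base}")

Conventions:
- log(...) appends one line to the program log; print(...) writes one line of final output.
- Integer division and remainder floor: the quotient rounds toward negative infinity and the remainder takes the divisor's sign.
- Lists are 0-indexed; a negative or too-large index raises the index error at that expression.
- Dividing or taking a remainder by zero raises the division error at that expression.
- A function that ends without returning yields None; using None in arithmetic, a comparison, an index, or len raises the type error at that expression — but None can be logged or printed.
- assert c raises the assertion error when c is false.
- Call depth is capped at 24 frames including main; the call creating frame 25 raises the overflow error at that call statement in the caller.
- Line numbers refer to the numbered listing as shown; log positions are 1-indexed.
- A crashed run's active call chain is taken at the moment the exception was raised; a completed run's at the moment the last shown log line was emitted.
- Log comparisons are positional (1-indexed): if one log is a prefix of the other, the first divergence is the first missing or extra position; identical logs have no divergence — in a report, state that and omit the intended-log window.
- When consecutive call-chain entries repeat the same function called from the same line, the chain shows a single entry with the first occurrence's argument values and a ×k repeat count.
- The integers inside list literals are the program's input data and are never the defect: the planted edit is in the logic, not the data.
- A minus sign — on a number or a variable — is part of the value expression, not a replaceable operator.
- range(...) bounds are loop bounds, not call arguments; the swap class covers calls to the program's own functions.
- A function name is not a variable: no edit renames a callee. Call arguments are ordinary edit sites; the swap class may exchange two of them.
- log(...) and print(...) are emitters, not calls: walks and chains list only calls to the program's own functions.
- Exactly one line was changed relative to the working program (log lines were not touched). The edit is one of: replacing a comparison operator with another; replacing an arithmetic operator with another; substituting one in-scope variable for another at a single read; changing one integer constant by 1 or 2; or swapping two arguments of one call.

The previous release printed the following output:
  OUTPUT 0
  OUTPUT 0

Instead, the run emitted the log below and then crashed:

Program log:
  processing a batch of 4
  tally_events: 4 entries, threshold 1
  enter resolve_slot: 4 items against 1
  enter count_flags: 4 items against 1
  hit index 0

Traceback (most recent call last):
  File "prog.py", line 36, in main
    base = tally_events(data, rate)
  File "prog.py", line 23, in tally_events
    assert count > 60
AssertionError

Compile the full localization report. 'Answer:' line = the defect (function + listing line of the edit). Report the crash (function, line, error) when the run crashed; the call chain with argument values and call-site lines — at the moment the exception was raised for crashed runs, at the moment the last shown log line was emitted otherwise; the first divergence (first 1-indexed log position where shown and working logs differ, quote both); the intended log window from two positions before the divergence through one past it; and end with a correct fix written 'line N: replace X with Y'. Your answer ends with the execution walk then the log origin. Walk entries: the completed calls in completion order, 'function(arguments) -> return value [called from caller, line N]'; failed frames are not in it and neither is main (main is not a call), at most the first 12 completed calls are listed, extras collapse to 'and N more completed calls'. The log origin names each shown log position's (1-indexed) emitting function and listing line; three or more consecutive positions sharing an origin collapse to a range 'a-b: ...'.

Answer: the defect is in tally_events at line 23.
Key observation: Only 5 log lines were emitted before the run died; the intended continuation was 'map_offsets: inputs 2 and 2'.
Crash: tally_events, line 23, AssertionError.
Call chain: main -> tally_events([1, 2, 1, 4], 1) (called at line 36).
First divergence: position 6; the shown log stops at 5 lines while the working version next logs 'map_offsets: inputs 2 and 2'.
Intended log window:
  4: enter count_flags: 4 items against 1
  5: hit index 0
  6: map_offsets: inputs 2 and 2
  7: checkpoint: 0
Execution walk:
  count_flags([1, 2, 1, 4], 1) -> 0  [called from resolve_slot, line 9]
  resolve_slot([1, 2, 1, 4], 1) -> 2  [called from tally_events, line 22]
Log line origins:
  1: logged in main at line 35
  2: logged in tally_events at line 21
  3: logged in resolve_slot at line 8
  4: logged in count_flags at line 2
  5: logged in resolve_slot at line 10
A correct fix: line 23: replace `>` with `<=`.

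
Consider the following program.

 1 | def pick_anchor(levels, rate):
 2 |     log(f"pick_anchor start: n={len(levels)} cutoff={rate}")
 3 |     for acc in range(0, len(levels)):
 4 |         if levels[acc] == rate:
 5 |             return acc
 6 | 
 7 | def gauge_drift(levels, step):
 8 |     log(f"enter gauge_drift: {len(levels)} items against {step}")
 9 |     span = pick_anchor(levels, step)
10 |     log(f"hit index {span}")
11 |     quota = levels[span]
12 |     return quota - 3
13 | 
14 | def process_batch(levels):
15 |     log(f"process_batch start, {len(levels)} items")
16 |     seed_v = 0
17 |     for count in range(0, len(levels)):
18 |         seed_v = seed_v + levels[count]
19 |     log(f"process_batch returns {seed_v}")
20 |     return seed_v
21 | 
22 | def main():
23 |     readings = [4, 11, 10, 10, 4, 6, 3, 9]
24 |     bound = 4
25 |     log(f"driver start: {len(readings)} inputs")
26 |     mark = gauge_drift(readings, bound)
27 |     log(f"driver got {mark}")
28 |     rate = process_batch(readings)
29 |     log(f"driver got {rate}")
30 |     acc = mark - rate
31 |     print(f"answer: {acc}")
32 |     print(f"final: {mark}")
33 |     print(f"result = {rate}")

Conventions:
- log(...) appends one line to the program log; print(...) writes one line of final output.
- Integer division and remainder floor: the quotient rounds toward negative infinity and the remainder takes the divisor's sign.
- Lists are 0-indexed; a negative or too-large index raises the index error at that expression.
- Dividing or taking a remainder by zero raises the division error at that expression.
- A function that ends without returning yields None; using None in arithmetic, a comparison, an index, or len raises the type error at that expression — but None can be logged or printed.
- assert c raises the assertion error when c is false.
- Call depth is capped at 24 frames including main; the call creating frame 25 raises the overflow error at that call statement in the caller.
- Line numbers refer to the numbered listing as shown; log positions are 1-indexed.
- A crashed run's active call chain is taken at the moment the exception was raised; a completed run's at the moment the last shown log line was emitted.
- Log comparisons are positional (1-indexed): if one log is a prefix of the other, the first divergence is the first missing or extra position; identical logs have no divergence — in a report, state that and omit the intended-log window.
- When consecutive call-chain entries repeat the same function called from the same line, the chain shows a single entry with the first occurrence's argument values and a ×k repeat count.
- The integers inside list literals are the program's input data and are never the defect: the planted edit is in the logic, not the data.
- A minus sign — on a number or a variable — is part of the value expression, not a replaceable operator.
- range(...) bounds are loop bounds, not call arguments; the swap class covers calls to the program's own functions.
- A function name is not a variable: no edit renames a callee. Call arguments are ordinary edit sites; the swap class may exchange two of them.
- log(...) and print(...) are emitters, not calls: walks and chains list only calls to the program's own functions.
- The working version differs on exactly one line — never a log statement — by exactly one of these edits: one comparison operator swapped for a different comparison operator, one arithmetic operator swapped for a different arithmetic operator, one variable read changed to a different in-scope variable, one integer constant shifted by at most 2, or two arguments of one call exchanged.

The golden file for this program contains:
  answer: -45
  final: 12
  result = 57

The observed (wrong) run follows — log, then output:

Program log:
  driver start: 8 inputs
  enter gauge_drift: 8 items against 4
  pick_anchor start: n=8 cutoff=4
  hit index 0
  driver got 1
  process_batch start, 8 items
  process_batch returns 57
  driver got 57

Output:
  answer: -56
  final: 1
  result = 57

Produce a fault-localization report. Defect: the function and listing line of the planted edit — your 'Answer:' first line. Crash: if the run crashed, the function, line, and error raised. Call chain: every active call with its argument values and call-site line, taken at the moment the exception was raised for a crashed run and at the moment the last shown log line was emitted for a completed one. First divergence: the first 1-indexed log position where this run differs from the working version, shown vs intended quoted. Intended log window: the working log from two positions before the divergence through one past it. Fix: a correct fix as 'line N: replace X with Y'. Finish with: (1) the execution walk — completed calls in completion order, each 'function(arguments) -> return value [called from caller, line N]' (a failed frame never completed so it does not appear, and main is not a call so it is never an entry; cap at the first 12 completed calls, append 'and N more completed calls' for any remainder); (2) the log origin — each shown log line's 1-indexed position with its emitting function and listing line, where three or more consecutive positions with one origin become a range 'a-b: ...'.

Answer: the defect is in gauge_drift at line 12.
The tell: The earliest visible damage is log position 5 — 'driver got 1' rather than the intended 'driver got 12'.
Call chain: main.
First divergence: at position 5 the run shows 'driver got 1' where the working version logs 'driver got 12'.
Intended log window:
  3: pick_anchor start: n=8 cutoff=4
  4: hit index 0
  5: driver got 12
  6: process_batch start, 8 items
Execution walk:
  pick_anchor([4, 11, 10, 10, 4, 6, 3, 9], 4) -> 0  [called from gauge_drift, line 9]
  gauge_drift([4, 11, 10, 10, 4, 6, 3, 9], 4) -> 1  [called from main, line 26]
  process_batch([4, 11, 10, 10, 4, 6, 3, 9]) -> 57  [called from main, line 28]
Origin of each log line:
  1 — main, line 25
  2 — gauge_drift, line 8
  3 — pick_anchor, line 2
  4 — gauge_drift, line 10
  5 — main, line 27
  6 — process_batch, line 15
  7 — process_batch, line 19
  8 — main, line 29
A correct fix: line 12: replace `-` with `*`.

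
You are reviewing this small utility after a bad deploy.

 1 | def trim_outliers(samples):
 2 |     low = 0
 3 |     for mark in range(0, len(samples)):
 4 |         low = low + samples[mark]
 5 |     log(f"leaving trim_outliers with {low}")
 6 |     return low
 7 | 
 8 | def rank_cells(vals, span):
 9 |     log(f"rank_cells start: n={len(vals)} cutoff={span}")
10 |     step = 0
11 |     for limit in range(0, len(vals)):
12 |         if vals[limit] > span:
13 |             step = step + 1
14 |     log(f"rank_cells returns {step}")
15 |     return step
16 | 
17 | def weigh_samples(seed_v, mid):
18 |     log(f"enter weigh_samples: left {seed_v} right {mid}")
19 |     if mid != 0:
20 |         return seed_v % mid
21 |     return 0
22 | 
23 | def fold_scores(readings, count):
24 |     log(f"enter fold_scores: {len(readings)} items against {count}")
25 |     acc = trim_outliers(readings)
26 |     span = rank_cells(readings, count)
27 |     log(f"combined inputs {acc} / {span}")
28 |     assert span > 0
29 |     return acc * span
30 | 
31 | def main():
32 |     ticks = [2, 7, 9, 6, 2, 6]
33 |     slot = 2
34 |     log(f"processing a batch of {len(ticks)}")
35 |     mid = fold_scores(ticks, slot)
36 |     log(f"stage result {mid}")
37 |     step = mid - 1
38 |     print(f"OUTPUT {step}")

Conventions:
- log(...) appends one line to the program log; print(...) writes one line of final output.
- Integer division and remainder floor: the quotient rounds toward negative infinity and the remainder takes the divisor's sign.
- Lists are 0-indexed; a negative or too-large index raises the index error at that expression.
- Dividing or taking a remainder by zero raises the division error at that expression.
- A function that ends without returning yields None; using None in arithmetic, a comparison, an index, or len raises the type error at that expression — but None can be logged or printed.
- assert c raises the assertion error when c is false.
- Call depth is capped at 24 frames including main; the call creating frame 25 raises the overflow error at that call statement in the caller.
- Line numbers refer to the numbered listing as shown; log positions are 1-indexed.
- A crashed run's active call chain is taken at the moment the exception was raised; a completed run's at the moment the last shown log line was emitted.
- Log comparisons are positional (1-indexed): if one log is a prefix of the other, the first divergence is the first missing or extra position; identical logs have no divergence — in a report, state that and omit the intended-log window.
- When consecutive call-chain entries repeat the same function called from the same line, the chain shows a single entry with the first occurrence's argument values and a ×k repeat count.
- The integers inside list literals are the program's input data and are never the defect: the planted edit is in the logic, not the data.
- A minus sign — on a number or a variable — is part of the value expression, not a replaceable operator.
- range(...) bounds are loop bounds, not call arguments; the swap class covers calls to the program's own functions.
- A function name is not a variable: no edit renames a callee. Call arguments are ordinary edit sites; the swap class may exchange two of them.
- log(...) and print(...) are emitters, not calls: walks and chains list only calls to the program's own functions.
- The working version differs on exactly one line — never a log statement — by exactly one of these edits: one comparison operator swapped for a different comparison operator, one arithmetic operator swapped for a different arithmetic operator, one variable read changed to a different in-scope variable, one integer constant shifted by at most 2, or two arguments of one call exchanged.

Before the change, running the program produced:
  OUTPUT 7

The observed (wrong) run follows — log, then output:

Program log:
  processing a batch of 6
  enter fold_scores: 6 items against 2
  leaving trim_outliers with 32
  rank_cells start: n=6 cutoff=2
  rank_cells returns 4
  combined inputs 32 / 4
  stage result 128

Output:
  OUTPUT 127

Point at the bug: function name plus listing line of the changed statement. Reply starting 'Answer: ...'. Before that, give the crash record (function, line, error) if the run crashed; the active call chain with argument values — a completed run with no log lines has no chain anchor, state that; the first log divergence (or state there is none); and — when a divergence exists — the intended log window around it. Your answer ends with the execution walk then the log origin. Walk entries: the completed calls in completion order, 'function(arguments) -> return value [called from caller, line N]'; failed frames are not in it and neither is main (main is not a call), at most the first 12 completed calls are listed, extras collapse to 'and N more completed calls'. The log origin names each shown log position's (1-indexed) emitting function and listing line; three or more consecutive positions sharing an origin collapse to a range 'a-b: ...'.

Answer: the defect is in fold_scores at line 29.
The tell: The earliest visible damage is log position 7 — 'stage result 128' rather than the intended 'stage result 8'.
Call chain: main.
First divergence: position 7 — the shown line 'stage result 128' should read 'stage result 8'.
Intended log window:
  5: rank_cells returns 4
  6: combined inputs 32 / 4
  7: stage result 8
Execution walk:
  trim_outliers([2, 7, 9, 6, 2, 6]) -> 32  [called from fold_scores, line 25]
  rank_cells([2, 7, 9, 6, 2, 6], 2) -> 4  [called from fold_scores, line 26]
  fold_scores([2, 7, 9, 6, 2, 6], 2) -> 128  [called from main, line 35]
Log origin:
  1: emitted by main (line 34)
  2: emitted by fold_scores (line 24)
  3: emitted by trim_outliers (line 5)
  4: emitted by rank_cells (line 9)
  5: emitted by rank_cells (line 14)
  6: emitted by fold_scores (line 27)
  7: emitted by main (line 36)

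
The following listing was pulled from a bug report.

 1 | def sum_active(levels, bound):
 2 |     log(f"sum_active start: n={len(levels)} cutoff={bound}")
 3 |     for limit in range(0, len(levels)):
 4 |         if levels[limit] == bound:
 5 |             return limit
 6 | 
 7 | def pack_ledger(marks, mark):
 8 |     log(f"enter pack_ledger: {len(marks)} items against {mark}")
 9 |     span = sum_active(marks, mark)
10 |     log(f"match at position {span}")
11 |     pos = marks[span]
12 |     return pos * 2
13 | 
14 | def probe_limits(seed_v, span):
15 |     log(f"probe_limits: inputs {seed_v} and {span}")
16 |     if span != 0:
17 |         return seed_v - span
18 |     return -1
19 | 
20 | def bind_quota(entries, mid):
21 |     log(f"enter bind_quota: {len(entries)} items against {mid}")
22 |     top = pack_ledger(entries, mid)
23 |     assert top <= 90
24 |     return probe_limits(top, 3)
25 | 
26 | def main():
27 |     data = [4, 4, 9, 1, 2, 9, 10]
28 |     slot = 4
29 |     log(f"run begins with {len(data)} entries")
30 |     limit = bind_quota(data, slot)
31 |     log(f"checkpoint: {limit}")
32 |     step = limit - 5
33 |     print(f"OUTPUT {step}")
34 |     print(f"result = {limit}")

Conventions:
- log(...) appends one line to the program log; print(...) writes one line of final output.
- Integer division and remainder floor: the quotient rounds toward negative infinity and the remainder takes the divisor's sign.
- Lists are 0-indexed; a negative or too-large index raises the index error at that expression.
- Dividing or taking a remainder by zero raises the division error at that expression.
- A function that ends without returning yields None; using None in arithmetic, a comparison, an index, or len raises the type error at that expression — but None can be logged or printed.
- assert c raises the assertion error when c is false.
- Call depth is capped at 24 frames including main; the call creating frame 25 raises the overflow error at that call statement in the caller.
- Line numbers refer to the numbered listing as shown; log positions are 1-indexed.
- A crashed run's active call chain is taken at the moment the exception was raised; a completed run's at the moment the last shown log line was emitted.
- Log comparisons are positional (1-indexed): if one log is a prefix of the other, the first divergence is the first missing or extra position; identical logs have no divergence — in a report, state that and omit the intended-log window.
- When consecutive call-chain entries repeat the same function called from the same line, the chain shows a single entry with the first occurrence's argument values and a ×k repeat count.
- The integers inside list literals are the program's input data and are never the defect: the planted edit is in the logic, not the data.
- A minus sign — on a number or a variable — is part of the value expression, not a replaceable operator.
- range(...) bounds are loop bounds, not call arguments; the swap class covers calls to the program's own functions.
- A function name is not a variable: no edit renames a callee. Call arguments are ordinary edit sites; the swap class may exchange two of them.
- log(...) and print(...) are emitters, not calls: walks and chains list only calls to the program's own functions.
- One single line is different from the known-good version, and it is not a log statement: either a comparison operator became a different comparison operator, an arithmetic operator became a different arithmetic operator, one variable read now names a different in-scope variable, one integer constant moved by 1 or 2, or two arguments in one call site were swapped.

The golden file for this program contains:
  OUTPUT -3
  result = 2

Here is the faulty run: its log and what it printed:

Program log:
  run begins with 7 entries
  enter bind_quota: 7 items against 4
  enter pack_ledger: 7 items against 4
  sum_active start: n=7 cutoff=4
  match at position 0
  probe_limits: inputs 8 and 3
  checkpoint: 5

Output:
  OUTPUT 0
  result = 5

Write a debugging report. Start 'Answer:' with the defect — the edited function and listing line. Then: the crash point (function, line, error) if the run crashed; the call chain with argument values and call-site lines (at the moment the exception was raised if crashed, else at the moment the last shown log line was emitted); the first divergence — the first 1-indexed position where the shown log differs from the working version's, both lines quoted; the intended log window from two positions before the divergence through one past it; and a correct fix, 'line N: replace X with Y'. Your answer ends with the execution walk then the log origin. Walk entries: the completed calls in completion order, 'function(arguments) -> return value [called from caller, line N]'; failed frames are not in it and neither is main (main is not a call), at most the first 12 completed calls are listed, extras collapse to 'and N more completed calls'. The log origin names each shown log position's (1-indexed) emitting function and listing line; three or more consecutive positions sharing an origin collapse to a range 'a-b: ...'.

Answer: the defect is in probe_limits at line 17.
Key observation: Log line 7 is where behavior first shows: 'checkpoint: 5' appears instead of 'checkpoint: 2'.
Call chain: main.
First divergence: position 7 — shown 'checkpoint: 5', intended 'checkpoint: 2'.
Intended log window:
  5: match at position 0
  6: probe_limits: inputs 8 and 3
  7: checkpoint: 2
Execution walk:
  sum_active([4, 4, 9, 1, 2, 9, 10], 4) -> 0  [called from pack_ledger, line 9]
  pack_ledger([4, 4, 9, 1, 2, 9, 10], 4) -> 8  [called from bind_quota, line 22]
  probe_limits(8, 3) -> 5  [called from bind_quota, line 24]
  bind_quota([4, 4, 9, 1, 2, 9, 10], 4) -> 5  [called from main, line 30]
Log line origins:
  1: logged in main at line 29
  2: logged in bind_quota at line 21
  3: logged in pack_ledger at line 8
  4: logged in sum_active at line 2
  5: logged in pack_ledger at line 10
  6: logged in probe_limits at line 15
  7: logged in main at line 31
A correct fix: line 17: replace `-` with `//`.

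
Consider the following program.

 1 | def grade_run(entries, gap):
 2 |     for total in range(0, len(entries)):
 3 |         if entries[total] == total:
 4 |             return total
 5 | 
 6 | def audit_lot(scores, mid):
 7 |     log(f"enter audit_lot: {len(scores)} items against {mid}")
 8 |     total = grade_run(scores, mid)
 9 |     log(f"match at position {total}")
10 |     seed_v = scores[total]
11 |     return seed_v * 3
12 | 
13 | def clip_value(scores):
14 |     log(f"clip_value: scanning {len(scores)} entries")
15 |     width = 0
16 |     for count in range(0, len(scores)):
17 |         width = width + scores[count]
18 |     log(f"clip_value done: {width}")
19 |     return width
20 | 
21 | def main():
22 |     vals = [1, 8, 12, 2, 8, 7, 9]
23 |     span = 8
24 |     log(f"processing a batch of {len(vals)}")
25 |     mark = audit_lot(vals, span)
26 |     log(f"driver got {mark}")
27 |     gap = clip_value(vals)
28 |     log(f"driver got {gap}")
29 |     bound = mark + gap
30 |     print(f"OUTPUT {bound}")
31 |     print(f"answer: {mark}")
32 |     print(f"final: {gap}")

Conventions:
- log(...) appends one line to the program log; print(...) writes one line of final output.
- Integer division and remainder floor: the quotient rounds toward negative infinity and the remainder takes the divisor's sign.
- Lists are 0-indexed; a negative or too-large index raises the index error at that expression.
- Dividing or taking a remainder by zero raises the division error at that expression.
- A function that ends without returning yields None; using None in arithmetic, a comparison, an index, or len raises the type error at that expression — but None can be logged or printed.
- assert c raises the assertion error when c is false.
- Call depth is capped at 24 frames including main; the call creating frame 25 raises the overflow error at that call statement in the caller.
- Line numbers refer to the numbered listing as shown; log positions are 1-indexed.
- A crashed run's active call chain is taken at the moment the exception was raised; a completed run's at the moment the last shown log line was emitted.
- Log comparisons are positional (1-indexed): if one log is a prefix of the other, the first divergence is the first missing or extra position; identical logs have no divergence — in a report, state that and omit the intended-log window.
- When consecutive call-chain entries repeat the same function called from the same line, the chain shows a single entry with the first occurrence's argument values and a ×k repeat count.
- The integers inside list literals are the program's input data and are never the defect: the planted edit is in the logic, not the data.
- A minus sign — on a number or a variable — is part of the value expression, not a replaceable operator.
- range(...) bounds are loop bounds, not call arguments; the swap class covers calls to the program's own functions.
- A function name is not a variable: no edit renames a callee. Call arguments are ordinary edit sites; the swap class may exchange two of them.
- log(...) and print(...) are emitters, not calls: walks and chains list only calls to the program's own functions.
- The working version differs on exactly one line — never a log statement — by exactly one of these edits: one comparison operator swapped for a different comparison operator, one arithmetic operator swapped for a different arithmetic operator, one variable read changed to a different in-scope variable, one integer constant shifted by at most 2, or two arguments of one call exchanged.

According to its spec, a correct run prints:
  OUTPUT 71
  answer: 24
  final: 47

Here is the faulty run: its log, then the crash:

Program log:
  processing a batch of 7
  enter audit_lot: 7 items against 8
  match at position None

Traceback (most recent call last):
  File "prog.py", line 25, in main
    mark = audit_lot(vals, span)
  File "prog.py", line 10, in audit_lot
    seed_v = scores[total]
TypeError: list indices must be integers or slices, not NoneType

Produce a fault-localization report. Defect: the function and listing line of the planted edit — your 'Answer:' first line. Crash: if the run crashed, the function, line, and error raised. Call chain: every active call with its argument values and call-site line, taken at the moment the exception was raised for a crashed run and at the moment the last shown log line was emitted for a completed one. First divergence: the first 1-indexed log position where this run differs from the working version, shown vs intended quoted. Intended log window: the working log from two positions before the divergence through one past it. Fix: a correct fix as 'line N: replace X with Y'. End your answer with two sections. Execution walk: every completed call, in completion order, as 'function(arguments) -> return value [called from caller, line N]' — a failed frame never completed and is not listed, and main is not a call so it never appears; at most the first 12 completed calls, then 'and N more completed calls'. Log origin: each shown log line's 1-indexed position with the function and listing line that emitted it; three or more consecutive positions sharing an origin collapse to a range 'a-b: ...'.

Answer: the defect is in grade_run at line 3.
The tell: The log first diverges at position 3: the faulty run prints 'match at position None' where the working version prints 'match at position 1'.
Crash: audit_lot, line 10, TypeError.
Call chain: main -> audit_lot([1, 8, 12, 2, 8, 7, 9], 8) (called at line 25).
First divergence: at position 3 the run shows 'match at position None' where the working version logs 'match at position 1'.
Intended log window:
  1: processing a batch of 7
  2: enter audit_lot: 7 items against 8
  3: match at position 1
  4: driver got 24
Execution walk:
  grade_run([1, 8, 12, 2, 8, 7, 9], 8) -> None  [called from audit_lot, line 8]
Log origins:
  1: from main, line 24
  2: from audit_lot, line 7
  3: from audit_lot, line 9
A correct fix: line 3: replace `entries[total] == total` with `entries[total] == gap`.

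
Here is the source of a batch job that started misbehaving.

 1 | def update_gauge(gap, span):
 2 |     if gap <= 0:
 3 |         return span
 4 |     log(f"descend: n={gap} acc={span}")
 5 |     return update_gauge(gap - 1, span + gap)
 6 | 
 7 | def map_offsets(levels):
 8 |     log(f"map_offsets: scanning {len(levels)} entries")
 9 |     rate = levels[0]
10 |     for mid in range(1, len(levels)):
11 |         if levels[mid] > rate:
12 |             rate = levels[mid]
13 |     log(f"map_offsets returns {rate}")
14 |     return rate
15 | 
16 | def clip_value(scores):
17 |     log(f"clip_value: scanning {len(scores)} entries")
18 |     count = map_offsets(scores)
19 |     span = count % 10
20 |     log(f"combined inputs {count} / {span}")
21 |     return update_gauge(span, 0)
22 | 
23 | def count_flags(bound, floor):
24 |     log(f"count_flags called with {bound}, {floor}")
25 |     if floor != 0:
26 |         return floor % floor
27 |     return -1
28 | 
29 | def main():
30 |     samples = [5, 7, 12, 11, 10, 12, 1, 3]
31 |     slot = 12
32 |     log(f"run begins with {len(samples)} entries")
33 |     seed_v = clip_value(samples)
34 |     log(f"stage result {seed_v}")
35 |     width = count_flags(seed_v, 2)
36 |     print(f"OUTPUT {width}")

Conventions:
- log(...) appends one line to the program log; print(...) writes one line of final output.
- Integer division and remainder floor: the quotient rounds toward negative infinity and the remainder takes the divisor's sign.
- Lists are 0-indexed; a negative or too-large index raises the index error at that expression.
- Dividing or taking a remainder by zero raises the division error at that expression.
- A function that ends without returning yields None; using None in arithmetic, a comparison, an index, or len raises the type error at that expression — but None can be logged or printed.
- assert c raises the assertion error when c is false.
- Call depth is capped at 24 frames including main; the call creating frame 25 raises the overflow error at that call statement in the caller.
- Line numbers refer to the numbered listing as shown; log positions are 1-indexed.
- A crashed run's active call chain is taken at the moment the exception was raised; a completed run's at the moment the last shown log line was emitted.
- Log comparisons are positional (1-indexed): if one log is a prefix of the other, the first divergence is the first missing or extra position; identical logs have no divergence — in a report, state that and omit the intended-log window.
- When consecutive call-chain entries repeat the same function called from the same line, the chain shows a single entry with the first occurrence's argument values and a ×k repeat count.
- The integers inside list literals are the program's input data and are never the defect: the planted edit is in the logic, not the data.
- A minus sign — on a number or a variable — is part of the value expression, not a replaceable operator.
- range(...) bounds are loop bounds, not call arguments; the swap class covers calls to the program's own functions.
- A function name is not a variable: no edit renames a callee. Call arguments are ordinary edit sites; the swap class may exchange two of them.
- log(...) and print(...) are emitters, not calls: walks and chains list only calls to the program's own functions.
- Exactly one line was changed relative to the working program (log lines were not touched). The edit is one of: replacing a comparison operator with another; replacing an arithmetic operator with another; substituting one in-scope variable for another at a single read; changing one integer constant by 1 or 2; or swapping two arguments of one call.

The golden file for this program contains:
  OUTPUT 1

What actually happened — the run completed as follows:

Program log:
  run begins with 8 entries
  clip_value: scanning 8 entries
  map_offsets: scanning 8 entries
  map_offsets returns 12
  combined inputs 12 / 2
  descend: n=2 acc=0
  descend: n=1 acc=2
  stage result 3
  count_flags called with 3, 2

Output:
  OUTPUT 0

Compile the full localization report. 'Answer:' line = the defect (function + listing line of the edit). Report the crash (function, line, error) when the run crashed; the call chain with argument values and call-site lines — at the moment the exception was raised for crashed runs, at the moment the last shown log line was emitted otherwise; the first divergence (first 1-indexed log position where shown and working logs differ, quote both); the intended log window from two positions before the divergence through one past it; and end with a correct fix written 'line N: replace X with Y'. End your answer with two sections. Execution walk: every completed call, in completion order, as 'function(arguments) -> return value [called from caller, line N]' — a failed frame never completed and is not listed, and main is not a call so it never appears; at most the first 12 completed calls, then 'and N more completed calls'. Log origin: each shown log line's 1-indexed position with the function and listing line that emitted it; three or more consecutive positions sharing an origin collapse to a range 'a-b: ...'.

Answer: the defect is in count_flags at line 26.
Core observation: Nothing in the log betrays the bug — only the output does.
Call chain: main -> count_flags(3, 2) (called at line 35).
First divergence: none — the logs agree in full.
Execution walk:
  map_offsets([5, 7, 12, 11, 10, 12, 1, 3]) -> 12  [called from clip_value, line 18]
  update_gauge(0, 3) -> 3  [called from update_gauge, line 5]
  update_gauge(1, 2) -> 3  [called from update_gauge, line 5]
  update_gauge(2, 0) -> 3  [called from clip_value, line 21]
  clip_value([5, 7, 12, 11, 10, 12, 1, 3]) -> 3  [called from main, line 33]
  count_flags(3, 2) -> 0  [called from main, line 35]
Log origins:
  1: emitted by main (line 32)
  2: emitted by clip_value (line 17)
  3: emitted by map_offsets (line 8)
  4: emitted by map_offsets (line 13)
  5: emitted by clip_value (line 20)
  6: emitted by update_gauge (line 4)
  7: emitted by update_gauge (line 4)
  8: emitted by main (line 34)
  9: emitted by count_flags (line 24)
A correct fix: line 26: replace `floor % floor` with `bound % floor`.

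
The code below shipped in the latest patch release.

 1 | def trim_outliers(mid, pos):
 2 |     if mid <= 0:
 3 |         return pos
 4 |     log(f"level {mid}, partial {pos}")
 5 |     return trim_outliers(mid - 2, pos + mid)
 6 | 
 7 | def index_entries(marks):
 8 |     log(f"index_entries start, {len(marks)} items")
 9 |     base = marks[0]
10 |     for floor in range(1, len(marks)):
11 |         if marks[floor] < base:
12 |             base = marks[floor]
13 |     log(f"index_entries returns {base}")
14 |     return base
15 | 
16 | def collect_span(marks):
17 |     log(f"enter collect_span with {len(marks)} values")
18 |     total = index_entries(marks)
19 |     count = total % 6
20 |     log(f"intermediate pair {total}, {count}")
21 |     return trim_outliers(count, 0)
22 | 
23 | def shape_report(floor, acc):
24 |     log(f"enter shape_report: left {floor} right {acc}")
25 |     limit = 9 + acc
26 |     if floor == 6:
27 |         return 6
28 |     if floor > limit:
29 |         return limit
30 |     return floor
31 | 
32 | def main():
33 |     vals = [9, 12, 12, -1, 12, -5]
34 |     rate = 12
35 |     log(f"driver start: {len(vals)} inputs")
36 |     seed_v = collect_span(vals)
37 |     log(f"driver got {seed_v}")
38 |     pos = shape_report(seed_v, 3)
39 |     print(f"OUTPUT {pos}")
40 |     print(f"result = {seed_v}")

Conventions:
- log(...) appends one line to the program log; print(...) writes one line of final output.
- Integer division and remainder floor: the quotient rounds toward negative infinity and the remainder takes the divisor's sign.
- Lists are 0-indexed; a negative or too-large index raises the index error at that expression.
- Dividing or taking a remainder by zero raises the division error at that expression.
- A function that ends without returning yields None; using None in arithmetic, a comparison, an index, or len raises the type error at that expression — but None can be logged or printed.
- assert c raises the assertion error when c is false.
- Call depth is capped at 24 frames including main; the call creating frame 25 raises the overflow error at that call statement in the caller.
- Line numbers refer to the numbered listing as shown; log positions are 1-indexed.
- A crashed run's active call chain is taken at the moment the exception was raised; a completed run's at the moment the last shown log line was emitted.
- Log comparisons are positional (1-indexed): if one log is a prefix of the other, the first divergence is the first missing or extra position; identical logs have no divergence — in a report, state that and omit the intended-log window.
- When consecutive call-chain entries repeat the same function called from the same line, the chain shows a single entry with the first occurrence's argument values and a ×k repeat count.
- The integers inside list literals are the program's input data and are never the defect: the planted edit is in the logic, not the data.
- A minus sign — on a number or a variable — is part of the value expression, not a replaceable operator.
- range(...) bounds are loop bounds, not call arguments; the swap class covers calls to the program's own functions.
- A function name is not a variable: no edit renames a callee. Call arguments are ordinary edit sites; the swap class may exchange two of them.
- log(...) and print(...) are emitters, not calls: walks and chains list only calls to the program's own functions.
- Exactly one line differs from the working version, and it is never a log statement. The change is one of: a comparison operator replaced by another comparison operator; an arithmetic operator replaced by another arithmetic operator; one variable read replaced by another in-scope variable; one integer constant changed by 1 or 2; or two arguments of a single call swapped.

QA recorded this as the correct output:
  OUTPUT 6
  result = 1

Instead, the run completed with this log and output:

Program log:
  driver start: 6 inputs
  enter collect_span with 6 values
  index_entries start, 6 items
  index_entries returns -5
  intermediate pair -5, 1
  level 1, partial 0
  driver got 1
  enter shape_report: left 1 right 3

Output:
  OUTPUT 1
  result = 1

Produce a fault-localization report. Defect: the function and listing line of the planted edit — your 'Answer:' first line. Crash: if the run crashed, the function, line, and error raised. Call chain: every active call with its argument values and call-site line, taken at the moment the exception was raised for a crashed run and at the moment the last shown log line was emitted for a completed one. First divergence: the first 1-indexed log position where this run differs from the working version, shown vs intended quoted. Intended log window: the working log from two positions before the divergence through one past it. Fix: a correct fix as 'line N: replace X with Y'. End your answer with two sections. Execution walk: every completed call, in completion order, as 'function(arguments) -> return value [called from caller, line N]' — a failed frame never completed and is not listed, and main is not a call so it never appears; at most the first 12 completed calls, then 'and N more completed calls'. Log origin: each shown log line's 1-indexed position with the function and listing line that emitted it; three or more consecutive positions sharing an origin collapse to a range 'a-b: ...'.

Answer: the defect is in shape_report at line 26.
Key fact: No log line changed; the fault shows up purely in the output.
Call chain: main -> shape_report(1, 3) (called at line 38).
First divergence: none; the two logs match at every position.
Execution walk:
  index_entries([9, 12, 12, -1, 12, -5]) -> -5  [called from collect_span, line 18]
  trim_outliers(-1, 1) -> 1  [called from trim_outliers, line 5]
  trim_outliers(1, 0) -> 1  [called from collect_span, line 21]
  collect_span([9, 12, 12, -1, 12, -5]) -> 1  [called from main, line 36]
  shape_report(1, 3) -> 1  [called from main, line 38]
Log origins:
  1 — main, line 35
  2 — collect_span, line 17
  3 — index_entries, line 8
  4 — index_entries, line 13
  5 — collect_span, line 20
  6 — trim_outliers, line 4
  7 — main, line 37
  8 — shape_report, line 24
A correct fix: line 26: replace `==` with `<`.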